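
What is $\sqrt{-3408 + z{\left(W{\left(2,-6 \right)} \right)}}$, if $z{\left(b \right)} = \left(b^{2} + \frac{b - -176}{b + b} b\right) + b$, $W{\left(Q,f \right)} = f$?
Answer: $i \sqrt{3293} \approx 57.385 i$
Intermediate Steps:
$z{\left(b \right)} = 88 + b^{2} + \frac{3 b}{2}$ ($z{\left(b \right)} = \left(b^{2} + \frac{b + 176}{2 b} b\right) + b = \left(b^{2} + \left(176 + b\right) \frac{1}{2 b} b\right) + b = \left(b^{2} + \frac{176 + b}{2 b} b\right) + b = \left(b^{2} + \left(88 + \frac{b}{2}\right)\right) + b = \left(88 + b^{2} + \frac{b}{2}\right) + b = 88 + b^{2} + \frac{3 b}{2}$)
$\sqrt{-3408 + z{\left(W{\left(2,-6 \right)} \right)}} = \sqrt{-3408 + \left(88 + \left(-6\right)^{2} + \frac{3}{2} \left(-6\right)\right)} = \sqrt{-3408 + \left(88 + 36 - 9\right)} = \sqrt{-3408 + 115} = \sqrt{-3293} = i \sqrt{3293}$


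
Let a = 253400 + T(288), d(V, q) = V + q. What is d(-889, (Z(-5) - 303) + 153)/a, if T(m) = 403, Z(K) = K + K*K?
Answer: -1019/253803 ≈ -0.0040149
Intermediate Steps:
Z(K) = K + K²
a = 253803 (a = 253400 + 403 = 253803)
d(-889, (Z(-5) - 303) + 153)/a = (-889 + ((-5*(1 - 5) - 303) + 153))/253803 = (-889 + ((-5*(-4) - 303) + 153))*(1/253803) = (-889 + ((20 - 303) + 153))*(1/253803) = (-889 + (-283 + 153))*(1/253803) = (-889 - 130)*(1/253803) = -1019*1/253803 = -1019/253803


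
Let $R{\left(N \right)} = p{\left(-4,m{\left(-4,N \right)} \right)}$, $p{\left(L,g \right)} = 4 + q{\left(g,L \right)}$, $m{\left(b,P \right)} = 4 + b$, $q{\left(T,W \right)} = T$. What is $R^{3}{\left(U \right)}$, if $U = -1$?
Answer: $64$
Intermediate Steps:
$p{\left(L,g \right)} = 4 + g$
$R{\left(N \right)} = 4$ ($R{\left(N \right)} = 4 + \left(4 - 4\right) = 4 + 0 = 4$)
$R^{3}{\left(U \right)} = 4^{3} = 64$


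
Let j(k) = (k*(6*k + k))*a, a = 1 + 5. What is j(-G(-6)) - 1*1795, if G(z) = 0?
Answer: -1795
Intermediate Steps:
a = 6
j(k) = 42*k² (j(k) = (k*(6*k + k))*6 = (k*(7*k))*6 = (7*k²)*6 = 42*k²)
j(-G(-6)) - 1*1795 = 42*(-1*0)² - 1*1795 = 42*0² - 1795 = 42*0 - 1795 = 0 - 1795 = -1795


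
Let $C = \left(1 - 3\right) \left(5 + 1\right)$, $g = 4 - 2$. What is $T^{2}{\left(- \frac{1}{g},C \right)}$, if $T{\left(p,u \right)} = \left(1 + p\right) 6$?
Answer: $9$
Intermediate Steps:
$g = 2$ ($g = 4 - 2 = 2$)
$C = -12$ ($C = \left(-2\right) 6 = -12$)
$T{\left(p,u \right)} = 6 + 6 p$
$T^{2}{\left(- \frac{1}{g},C \right)} = \left(6 + 6 \left(- \frac{1}{2}\right)\right)^{2} = \left(6 - 3\right)^{2} = 3^{2} = 9$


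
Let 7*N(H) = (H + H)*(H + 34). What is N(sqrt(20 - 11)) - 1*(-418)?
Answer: 3148/7 ≈ 449.71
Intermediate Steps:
N(H) = 2*H*(34 + H)/7 (N(H) = ((H + H)*(H + 34))/7 = ((2*H)*(34 + H))/7 = (2*H*(34 + H))/7 = 2*H*(34 + H)/7)
N(sqrt(20 - 11)) - 1*(-418) = 2*sqrt(20 - 11)*(34 + sqrt(20 - 11))/7 - 1*(-418) = 2*sqrt(9)*(34 + sqrt(9))/7 + 418 = (2/7)*3*(34 + 3) + 418 = (2/7)*3*37 + 418 = 222/7 + 418 = 3148/7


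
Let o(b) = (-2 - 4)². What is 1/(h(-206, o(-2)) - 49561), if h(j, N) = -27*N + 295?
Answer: -1/50238 ≈ -1.9905e-5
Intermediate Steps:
o(b) = 36 (o(b) = (-6)² = 36)
h(j, N) = 295 - 27*N
1/(h(-206, o(-2)) - 49561) = 1/((295 - 27*36) - 49561) = 1/((295 - 972) - 49561) = 1/(-677 - 49561) = 1/(-50238) = -1/50238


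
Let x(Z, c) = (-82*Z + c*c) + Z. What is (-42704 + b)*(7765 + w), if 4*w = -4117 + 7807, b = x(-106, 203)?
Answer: 123206125/2 ≈ 6.1603e+7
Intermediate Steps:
x(Z, c) = c² - 81*Z (x(Z, c) = (-82*Z + c²) + Z = (c² - 82*Z) + Z = c² - 81*Z)
b = 49795 (b = 203² - 81*(-106) = 41209 + 8586 = 49795)
w = 1845/2 (w = (-4117 + 7807)/4 = (¼)*3690 = 1845/2 ≈ 922.50)
(-42704 + b)*(7765 + w) = (-42704 + 49795)*(7765 + 1845/2) = 7091*(17375/2) = 123206125/2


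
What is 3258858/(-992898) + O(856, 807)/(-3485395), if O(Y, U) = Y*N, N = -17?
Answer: -1890659787869/576773620785 ≈ -3.2780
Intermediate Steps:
O(Y, U) = -17*Y (O(Y, U) = Y*(-17) = -17*Y)
3258858/(-992898) + O(856, 807)/(-3485395) = 3258858/(-992898) - 17*856/(-3485395) = 3258858*(-1/992898) - 14552*(-1/3485395) = -543143/165483 + 14552/3485395 = -1890659787869/576773620785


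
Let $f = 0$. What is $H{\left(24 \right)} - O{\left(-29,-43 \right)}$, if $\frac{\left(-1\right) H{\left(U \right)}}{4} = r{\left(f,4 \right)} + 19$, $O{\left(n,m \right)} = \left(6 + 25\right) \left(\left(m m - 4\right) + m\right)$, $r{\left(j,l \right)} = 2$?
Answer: $-55946$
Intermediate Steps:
$O{\left(n,m \right)} = -124 + 31 m + 31 m^{2}$ ($O{\left(n,m \right)} = 31 \left(\left(m^{2} - 4\right) + m\right) = 31 \left(\left(-4 + m^{2}\right) + m\right) = 31 \left(-4 + m + m^{2}\right) = -124 + 31 m + 31 m^{2}$)
$H{\left(U \right)} = -84$ ($H{\left(U \right)} = - 4 \left(2 + 19\right) = \left(-4\right) 21 = -84$)
$H{\left(24 \right)} - O{\left(-29,-43 \right)} = -84 - \left(-124 + 31 \left(-43\right) + 31 \left(-43\right)^{2}\right) = -84 - \left(-124 - 1333 + 31 \cdot 1849\right) = -84 - \left(-124 - 1333 + 57319\right) = -84 - 55862 = -55946$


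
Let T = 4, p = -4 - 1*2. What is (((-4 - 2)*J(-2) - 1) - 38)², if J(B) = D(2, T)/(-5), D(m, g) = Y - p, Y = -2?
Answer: 29241/25 ≈ 1169.6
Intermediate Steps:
p = -6 (p = -4 - 2 = -6)
D(m, g) = 4 (D(m, g) = -2 - 1*(-6) = -2 + 6 = 4)
J(B) = -⅘ (J(B) = 4/(-5) = 4*(-⅕) = -⅘)
(((-4 - 2)*J(-2) - 1) - 38)² = (((-4 - 2)*(-⅘) - 1) - 38)² = ((-6*(-⅘) - 1) - 38)² = ((24/5 - 1) - 38)² = (19/5 - 38)² = (-171/5)² = 29241/25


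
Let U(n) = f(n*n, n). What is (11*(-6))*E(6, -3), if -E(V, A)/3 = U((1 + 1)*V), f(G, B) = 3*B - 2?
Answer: 6732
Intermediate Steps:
f(G, B) = -2 + 3*B
U(n) = -2 + 3*n
E(V, A) = 6 - 18*V (E(V, A) = -3*(-2 + 3*((1 + 1)*V)) = -3*(-2 + 3*(2*V)) = -3*(-2 + 6*V) = 6 - 18*V)
(11*(-6))*E(6, -3) = (11*(-6))*(6 - 18*6) = -66*(6 - 108) = -66*(-102) = 6732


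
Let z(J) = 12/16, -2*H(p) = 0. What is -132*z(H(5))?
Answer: -99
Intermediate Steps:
H(p) = 0 (H(p) = -1/2*0 = 0)
z(J) = 3/4 (z(J) = 12*(1/16) = 3/4)
-132*z(H(5)) = -132*3/4 = -99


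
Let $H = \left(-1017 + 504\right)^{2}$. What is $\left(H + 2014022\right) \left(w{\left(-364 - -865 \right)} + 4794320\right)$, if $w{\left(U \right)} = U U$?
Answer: $11489159573311$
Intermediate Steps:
$H = 263169$ ($H = \left(-513\right)^{2} = 263169$)
$w{\left(U \right)} = U^{2}$
$\left(H + 2014022\right) \left(w{\left(-364 - -865 \right)} + 4794320\right) = \left(263169 + 2014022\right) \left(\left(-364 - -865\right)^{2} + 4794320\right) = 2277191 \left(\left(-364 + 865\right)^{2} + 4794320\right) = 2277191 \left(501^{2} + 4794320\right) = 2277191 \left(251001 + 4794320\right) = 2277191 \cdot 5045321 = 11489159573311$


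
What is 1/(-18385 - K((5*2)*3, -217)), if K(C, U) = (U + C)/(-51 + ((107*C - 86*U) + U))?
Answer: -1964/36108123 ≈ -5.4392e-5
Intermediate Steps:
K(C, U) = (C + U)/(-51 - 85*U + 107*C) (K(C, U) = (C + U)/(-51 + ((-86*U + 107*C) + U)) = (C + U)/(-51 + (-85*U + 107*C)) = (C + U)/(-51 - 85*U + 107*C))
1/(-18385 - K((5*2)*3, -217)) = 1/(-18385 - ((5*2)*3 - 217)/(-51 - 85*(-217) + 107*((5*2)*3))) = 1/(-18385 - (10*3 - 217)/(-51 + 18445 + 107*(10*3))) = 1/(-18385 - (30 - 217)/(-51 + 18445 + 107*30)) = 1/(-18385 - (-187)/(-51 + 18445 + 3210)) = 1/(-18385 - (-187)/21604) = 1/(-18385 - 1*(-17/1964)) = 1/(-18385 + 17/1964) = 1/(-36108123/1964) = -1964/36108123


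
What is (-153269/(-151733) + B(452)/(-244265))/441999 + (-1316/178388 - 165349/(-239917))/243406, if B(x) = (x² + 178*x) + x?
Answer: 827809957880956101907291/338602356081344893780581339595 ≈ 2.4448e-6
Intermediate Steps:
B(x) = x² + 179*x
(-153269/(-151733) + B(452)/(-244265))/441999 + (-1316/178388 - 165349/(-239917))/243406 = (-153269/(-151733) + (452*(179 + 452))/(-244265))/441999 + (-1316/178388 - 165349/(-239917))/243406 = (-153269*(-1/151733) + (452*631)*(-1/244265))*(1/441999) + (-1316*1/178388 - 165349*(-1/239917))*(1/243406) = (153269/151733 + 285212*(-1/244265))*(1/441999) + (-47/6371 + 165349/239917)*(1/243406) = (153269/151733 - 285212/244265)*(1/441999) + (1042162380/1528511207)*(1/243406) = -5837820111/37063061245*1/441999 + 521081190/186024399425521 = -648646679/1820204000803195 + 521081190/186024399425521 = 827809957880956101907291/338602356081344893780581339595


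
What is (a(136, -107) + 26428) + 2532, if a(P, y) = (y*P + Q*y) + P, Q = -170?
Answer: 32734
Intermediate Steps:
a(P, y) = P - 170*y + P*y (a(P, y) = (y*P - 170*y) + P = (P*y - 170*y) + P = (-170*y + P*y) + P = P - 170*y + P*y)
(a(136, -107) + 26428) + 2532 = ((136 - 170*(-107) + 136*(-107)) + 26428) + 2532 = ((136 + 18190 - 14552) + 26428) + 2532 = (3774 + 26428) + 2532 = 30202 + 2532 = 32734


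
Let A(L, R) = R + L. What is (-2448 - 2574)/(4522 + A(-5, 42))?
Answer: -5022/4559 ≈ -1.1016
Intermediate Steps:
A(L, R) = L + R
(-2448 - 2574)/(4522 + A(-5, 42)) = (-2448 - 2574)/(4522 + (-5 + 42)) = -5022/(4522 + 37) = -5022/4559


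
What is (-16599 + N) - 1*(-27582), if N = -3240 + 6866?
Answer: 14609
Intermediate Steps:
N = 3626
(-16599 + N) - 1*(-27582) = (-16599 + 3626) - 1*(-27582) = -12973 + 27582 = 14609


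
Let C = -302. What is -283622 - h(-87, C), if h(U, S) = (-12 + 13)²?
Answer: -283623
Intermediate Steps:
h(U, S) = 1 (h(U, S) = 1² = 1)
-283622 - h(-87, C) = -283622 - 1*1 = -283622 - 1 = -283623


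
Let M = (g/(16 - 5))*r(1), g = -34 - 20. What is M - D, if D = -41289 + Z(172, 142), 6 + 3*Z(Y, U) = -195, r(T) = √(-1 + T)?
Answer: 41356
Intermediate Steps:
g = -54
Z(Y, U) = -67 (Z(Y, U) = -2 + (⅓)*(-195) = -2 - 65 = -67)
D = -41356 (D = -41289 - 67 = -41356)
M = 0 (M = (-54/(16 - 5))*√(-1 + 1) = (-54/11)*√0 = -54*1/11*0 = -54/11*0 = 0)
M - D = 0 - 1*(-41356) = 0 + 41356 = 41356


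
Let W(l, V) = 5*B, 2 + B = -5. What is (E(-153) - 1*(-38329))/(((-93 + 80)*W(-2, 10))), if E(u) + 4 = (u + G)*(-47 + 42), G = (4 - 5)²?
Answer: 7817/91 ≈ 85.901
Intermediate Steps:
B = -7 (B = -2 - 5 = -7)
G = 1 (G = (-1)² = 1)
W(l, V) = -35 (W(l, V) = 5*(-7) = -35)
E(u) = -9 - 5*u (E(u) = -4 + (u + 1)*(-47 + 42) = -4 + (1 + u)*(-5) = -4 + (-5 - 5*u) = -9 - 5*u)
(E(-153) - 1*(-38329))/(((-93 + 80)*W(-2, 10))) = ((-9 - 5*(-153)) - 1*(-38329))/(((-93 + 80)*(-35))) = ((-9 + 765) + 38329)/((-13*(-35))) = (756 + 38329)/455 = 39085*(1/455) = 7817/91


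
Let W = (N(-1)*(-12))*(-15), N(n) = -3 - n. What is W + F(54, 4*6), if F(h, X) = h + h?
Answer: -252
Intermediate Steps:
W = -360 (W = ((-3 - 1*(-1))*(-12))*(-15) = ((-3 + 1)*(-12))*(-15) = -2*(-12)*(-15) = 24*(-15) = -360)
F(h, X) = 2*h
W + F(54, 4*6) = -360 + 2*54 = -360 + 108 = -252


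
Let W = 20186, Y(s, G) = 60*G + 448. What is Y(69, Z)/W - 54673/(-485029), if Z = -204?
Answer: -2307916395/4895397697 ≈ -0.47145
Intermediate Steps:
Y(s, G) = 448 + 60*G
Y(69, Z)/W - 54673/(-485029) = (448 + 60*(-204))/20186 - 54673/(-485029) = (448 - 12240)*(1/20186) - 54673*(-1/485029) = -11792*1/20186 + 54673/485029 = -5896/10093 + 54673/485029 = -2307916395/4895397697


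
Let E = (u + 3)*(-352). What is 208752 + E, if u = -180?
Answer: 271056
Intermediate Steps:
E = 62304 (E = (-180 + 3)*(-352) = -177*(-352) = 62304)
208752 + E = 208752 + 62304 = 271056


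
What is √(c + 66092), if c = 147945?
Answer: √214037 ≈ 462.64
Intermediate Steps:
√(c + 66092) = √(147945 + 66092) = √214037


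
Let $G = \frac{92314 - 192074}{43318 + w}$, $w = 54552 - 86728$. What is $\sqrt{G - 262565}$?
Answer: $\frac{i \sqrt{905472887405}}{1857} \approx 512.42 i$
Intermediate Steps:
$w = -32176$ ($w = 54552 - 86728 = -32176$)
$G = - \frac{49880}{5571}$ ($G = \frac{92314 - 192074}{43318 - 32176} = - \frac{99760}{11142} = \left(-99760\right) \frac{1}{11142} = - \frac{49880}{5571} \approx -8.9535$)
$\sqrt{G - 262565} = \sqrt{- \frac{49880}{5571} - 262565} = \sqrt{- \frac{1462799495}{5571}} = \frac{i \sqrt{905472887405}}{1857}$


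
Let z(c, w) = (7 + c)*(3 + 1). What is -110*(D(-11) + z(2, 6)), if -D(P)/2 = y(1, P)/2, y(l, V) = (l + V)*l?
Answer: -5060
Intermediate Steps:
y(l, V) = l*(V + l) (y(l, V) = (V + l)*l = l*(V + l))
z(c, w) = 28 + 4*c (z(c, w) = (7 + c)*4 = 28 + 4*c)
D(P) = -1 - P (D(P) = -2*1*(P + 1)/2 = -2*1*(1 + P)/2 = -2*(1 + P)/2 = -2*(½ + P/2) = -1 - P)
-110*(D(-11) + z(2, 6)) = -110*((-1 - 1*(-11)) + (28 + 4*2)) = -110*((-1 + 11) + (28 + 8)) = -110*(10 + 36) = -110*46 = -5060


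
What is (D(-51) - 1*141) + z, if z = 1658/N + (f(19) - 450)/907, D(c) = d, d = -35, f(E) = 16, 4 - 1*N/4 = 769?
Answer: -245652883/1387710 ≈ -177.02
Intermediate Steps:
N = -3060 (N = 16 - 4*769 = 16 - 3076 = -3060)
D(c) = -35
z = -1415923/1387710 (z = 1658/(-3060) + (16 - 450)/907 = 1658*(-1/3060) - 434*1/907 = -829/1530 - 434/907 = -1415923/1387710 ≈ -1.0203)
(D(-51) - 1*141) + z = (-35 - 1*141) - 1415923/1387710 = (-35 - 141) - 1415923/1387710 = -176 - 1415923/1387710 = -245652883/1387710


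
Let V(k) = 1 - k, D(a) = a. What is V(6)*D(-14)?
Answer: 70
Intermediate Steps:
V(6)*D(-14) = (1 - 1*6)*(-14) = (1 - 6)*(-14) = -5*(-14) = 70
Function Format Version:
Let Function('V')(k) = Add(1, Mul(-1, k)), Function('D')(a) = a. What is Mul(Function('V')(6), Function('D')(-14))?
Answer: 70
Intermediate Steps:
Mul(Function('V')(6), Function('D')(-14)) = Mul(Add(1, Mul(-1, 6)), -14) = Mul(Add(1, -6), -14) = Mul(-5, -14) = 70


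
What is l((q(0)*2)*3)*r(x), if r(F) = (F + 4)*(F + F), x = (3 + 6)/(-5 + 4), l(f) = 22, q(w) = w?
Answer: 1980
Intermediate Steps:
x = -9 (x = 9/(-1) = 9*(-1) = -9)
r(F) = 2*F*(4 + F) (r(F) = (4 + F)*(2*F) = 2*F*(4 + F))
l((q(0)*2)*3)*r(x) = 22*(2*(-9)*(4 - 9)) = 22*(2*(-9)*(-5)) = 22*90 = 1980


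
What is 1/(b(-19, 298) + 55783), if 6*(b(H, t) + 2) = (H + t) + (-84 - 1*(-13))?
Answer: 3/167447 ≈ 1.7916e-5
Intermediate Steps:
b(H, t) = -83/6 + H/6 + t/6 (b(H, t) = -2 + ((H + t) + (-84 - 1*(-13)))/6 = -2 + ((H + t) + (-84 + 13))/6 = -2 + ((H + t) - 71)/6 = -2 + (-71 + H + t)/6 = -2 + (-71/6 + H/6 + t/6) = -83/6 + H/6 + t/6)
1/(b(-19, 298) + 55783) = 1/((-83/6 + (⅙)*(-19) + (⅙)*298) + 55783) = 1/((-83/6 - 19/6 + 149/3) + 55783) = 1/(98/3 + 55783) = 1/(167447/3) = 3/167447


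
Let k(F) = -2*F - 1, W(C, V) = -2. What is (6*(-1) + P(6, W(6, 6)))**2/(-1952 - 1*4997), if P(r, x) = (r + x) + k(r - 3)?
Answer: -81/6949 ≈ -0.011656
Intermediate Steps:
k(F) = -1 - 2*F
P(r, x) = 5 + x - r (P(r, x) = (r + x) + (-1 - 2*(r - 3)) = (r + x) + (-1 - 2*(-3 + r)) = (r + x) + (-1 + (6 - 2*r)) = (r + x) + (5 - 2*r) = 5 + x - r)
(6*(-1) + P(6, W(6, 6)))**2/(-1952 - 1*4997) = (6*(-1) + (5 - 2 - 1*6))**2/(-1952 - 1*4997) = (-6 + (5 - 2 - 6))**2/(-1952 - 4997) = (-6 - 3)**2/(-6949) = (-9)**2*(-1/6949) = 81*(-1/6949) = -81/6949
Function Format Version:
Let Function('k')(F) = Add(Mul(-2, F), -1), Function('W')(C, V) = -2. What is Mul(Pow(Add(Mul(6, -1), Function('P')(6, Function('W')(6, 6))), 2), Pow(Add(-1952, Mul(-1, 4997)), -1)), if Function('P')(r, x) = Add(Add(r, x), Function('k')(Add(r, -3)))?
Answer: Rational(-81, 6949) ≈ -0.011656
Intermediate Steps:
Function('k')(F) = Add(-1, Mul(-2, F))
Function('P')(r, x) = Add(5, x, Mul(-1, r)) (Function('P')(r, x) = Add(Add(r, x), Add(-1, Mul(-2, Add(r, -3)))) = Add(Add(r, x), Add(-1, Mul(-2, Add(-3, r)))) = Add(Add(r, x), Add(-1, Add(6, Mul(-2, r)))) = Add(Add(r, x), Add(5, Mul(-2, r))) = Add(5, x, Mul(-1, r)))
Mul(Pow(Add(Mul(6, -1), Function('P')(6, Function('W')(6, 6))), 2), Pow(Add(-1952, Mul(-1, 4997)), -1)) = Mul(Pow(Add(Mul(6, -1), Add(5, -2, Mul(-1, 6))), 2), Pow(Add(-1952, Mul(-1, 4997)), -1)) = Mul(Pow(Add(-6, Add(5, -2, -6)), 2), Pow(Add(-1952, -4997), -1)) = Mul(Pow(Add(-6, -3), 2), Pow(-6949, -1)) = Mul(Pow(-9, 2), Rational(-1, 6949)) = Mul(81, Rational(-1, 6949)) = Rational(-81, 6949)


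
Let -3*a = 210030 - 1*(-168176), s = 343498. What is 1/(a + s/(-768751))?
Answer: -2306253/290747271200 ≈ -7.9322e-6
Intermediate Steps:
a = -378206/3 (a = -(210030 - 1*(-168176))/3 = -(210030 + 168176)/3 = -⅓*378206 = -378206/3 ≈ -1.2607e+5)
1/(a + s/(-768751)) = 1/(-378206/3 + 343498/(-768751)) = 1/(-378206/3 + 343498*(-1/768751)) = 1/(-378206/3 - 343498/768751) = 1/(-290747271200/2306253) = -2306253/290747271200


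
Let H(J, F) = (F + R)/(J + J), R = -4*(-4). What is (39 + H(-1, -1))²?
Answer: 3969/4 ≈ 992.25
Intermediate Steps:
R = 16
H(J, F) = (16 + F)/(2*J) (H(J, F) = (F + 16)/(J + J) = (16 + F)/((2*J)) = (16 + F)*(1/(2*J)) = (16 + F)/(2*J))
(39 + H(-1, -1))² = (39 + (½)*(16 - 1)/(-1))² = (39 + (½)*(-1)*15)² = (39 - 15/2)² = (63/2)² = 3969/4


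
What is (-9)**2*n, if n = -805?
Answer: -65205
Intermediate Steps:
(-9)**2*n = (-9)**2*(-805) = 81*(-805) = -65205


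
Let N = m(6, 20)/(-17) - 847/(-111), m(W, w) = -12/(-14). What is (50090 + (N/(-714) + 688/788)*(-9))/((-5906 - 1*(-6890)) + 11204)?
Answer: 10338929969367/2516079238904 ≈ 4.1091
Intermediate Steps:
m(W, w) = 6/7 (m(W, w) = -12*(-1/14) = 6/7)
N = 100127/13209 (N = (6/7)/(-17) - 847/(-111) = (6/7)*(-1/17) - 847*(-1/111) = -6/119 + 847/111 = 100127/13209 ≈ 7.5802)
(50090 + (N/(-714) + 688/788)*(-9))/((-5906 - 1*(-6890)) + 11204) = (50090 + ((100127/13209)/(-714) + 688/788)*(-9))/((-5906 - 1*(-6890)) + 11204) = (50090 + ((100127/13209)*(-1/714) + 688*(1/788))*(-9))/((-5906 + 6890) + 11204) = (50090 + (-100127/9431226 + 172/197)*(-9))/(984 + 11204) = (50090 + (1602445853/1857951522)*(-9))/12188 = (50090 - 1602445853/206439058)*(1/12188) = (10338929969367/206439058)*(1/12188) = 10338929969367/2516079238904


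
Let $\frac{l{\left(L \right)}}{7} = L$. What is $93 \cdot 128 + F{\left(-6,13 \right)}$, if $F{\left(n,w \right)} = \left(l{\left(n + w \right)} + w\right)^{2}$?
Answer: $15748$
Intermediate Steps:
$l{\left(L \right)} = 7 L$
$F{\left(n,w \right)} = \left(7 n + 8 w\right)^{2}$ ($F{\left(n,w \right)} = \left(7 \left(n + w\right) + w\right)^{2} = \left(\left(7 n + 7 w\right) + w\right)^{2} = \left(7 n + 8 w\right)^{2}$)
$93 \cdot 128 + F{\left(-6,13 \right)} = 93 \cdot 128 + \left(7 \left(-6\right) + 8 \cdot 13\right)^{2} = 11904 + \left(-42 + 104\right)^{2} = 11904 + 62^{2} = 11904 + 3844 = 15748$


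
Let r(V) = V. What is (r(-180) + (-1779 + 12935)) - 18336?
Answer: -7360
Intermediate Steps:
(r(-180) + (-1779 + 12935)) - 18336 = (-180 + (-1779 + 12935)) - 18336 = (-180 + 11156) - 18336 = 10976 - 18336 = -7360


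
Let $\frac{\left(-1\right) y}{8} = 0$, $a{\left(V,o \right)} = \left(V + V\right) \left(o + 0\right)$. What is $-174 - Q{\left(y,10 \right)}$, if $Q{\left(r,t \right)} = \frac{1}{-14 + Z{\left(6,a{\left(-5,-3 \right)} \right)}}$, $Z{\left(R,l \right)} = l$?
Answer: $- \frac{2785}{16} \approx -174.06$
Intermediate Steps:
$a{\left(V,o \right)} = 2 V o$
$y = 0$ ($y = \left(-8\right) 0 = 0$)
$Q{\left(r,t \right)} = \frac{1}{16}$ ($Q{\left(r,t \right)} = \frac{1}{-14 + 2 \left(-5\right) \left(-3\right)} = \frac{1}{-14 + 30} = \frac{1}{16}$)
$-174 - Q{\left(y,10 \right)} = -174 - \frac{1}{16} = - \frac{2785}{16}$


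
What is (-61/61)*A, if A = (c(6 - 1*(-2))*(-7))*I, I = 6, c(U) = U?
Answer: 336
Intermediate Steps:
A = -336 (A = ((6 - 1*(-2))*(-7))*6 = ((6 + 2)*(-7))*6 = (8*(-7))*6 = -56*6 = -336)
(-61/61)*A = -61/61*(-336) = -61*1/61*(-336) = -1*(-336) = 336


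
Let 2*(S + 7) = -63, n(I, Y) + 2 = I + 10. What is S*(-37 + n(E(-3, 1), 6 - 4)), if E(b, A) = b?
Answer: 1232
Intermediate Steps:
n(I, Y) = 8 + I (n(I, Y) = -2 + (I + 10) = -2 + (10 + I) = 8 + I)
S = -77/2 (S = -7 + (½)*(-63) = -7 - 63/2 = -77/2 ≈ -38.500)
S*(-37 + n(E(-3, 1), 6 - 4)) = -77*(-37 + (8 - 3))/2 = -77*(-37 + 5)/2 = -77/2*(-32) = 1232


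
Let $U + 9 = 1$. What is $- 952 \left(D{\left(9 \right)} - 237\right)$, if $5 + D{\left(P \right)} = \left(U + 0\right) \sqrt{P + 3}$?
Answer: $230384 + 15232 \sqrt{3} \approx 2.5677 \cdot 10^{5}$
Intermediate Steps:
$U = -8$ ($U = -9 + 1 = -8$)
$D{\left(P \right)} = -5 - 8 \sqrt{3 + P}$ ($D{\left(P \right)} = -5 + \left(-8 + 0\right) \sqrt{P + 3} = -5 - 8 \sqrt{3 + P}$)
$- 952 \left(D{\left(9 \right)} - 237\right) = - 952 \left(\left(-5 - 8 \sqrt{3 + 9}\right) - 237\right) = - 952 \left(\left(-5 - 8 \sqrt{12}\right) - 237\right) = - 952 \left(\left(-5 - 8 \cdot 2 \sqrt{3}\right) - 237\right) = - 952 \left(\left(-5 - 16 \sqrt{3}\right) - 237\right) = - 952 \left(-242 - 16 \sqrt{3}\right) = 230384 + 15232 \sqrt{3}$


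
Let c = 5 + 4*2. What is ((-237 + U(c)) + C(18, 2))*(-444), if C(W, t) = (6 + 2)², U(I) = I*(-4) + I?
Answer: 94128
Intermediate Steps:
c = 13 (c = 5 + 8 = 13)
U(I) = -3*I (U(I) = -4*I + I = -3*I)
C(W, t) = 64 (C(W, t) = 8² = 64)
((-237 + U(c)) + C(18, 2))*(-444) = ((-237 - 3*13) + 64)*(-444) = ((-237 - 39) + 64)*(-444) = (-276 + 64)*(-444) = -212*(-444) = 94128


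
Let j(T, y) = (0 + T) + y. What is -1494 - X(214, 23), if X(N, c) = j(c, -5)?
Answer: -1512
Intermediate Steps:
j(T, y) = T + y
X(N, c) = -5 + c (X(N, c) = c - 5 = -5 + c)
-1494 - X(214, 23) = -1494 - (-5 + 23) = -1494 - 1*18 = -1494 - 18 = -1512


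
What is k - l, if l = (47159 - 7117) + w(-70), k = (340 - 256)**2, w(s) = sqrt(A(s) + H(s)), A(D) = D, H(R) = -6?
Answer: -32986 - 2*I*sqrt(19) ≈ -32986.0 - 8.7178*I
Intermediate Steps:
w(s) = sqrt(-6 + s) (w(s) = sqrt(s - 6) = sqrt(-6 + s))
k = 7056 (k = 84**2 = 7056)
l = 40042 + 2*I*sqrt(19) (l = (47159 - 7117) + sqrt(-6 - 70) = 40042 + sqrt(-76) = 40042 + 2*I*sqrt(19) ≈ 40042.0 + 8.7178*I)
k - l = 7056 - (40042 + 2*I*sqrt(19)) = 7056 + (-40042 - 2*I*sqrt(19)) = -32986 - 2*I*sqrt(19)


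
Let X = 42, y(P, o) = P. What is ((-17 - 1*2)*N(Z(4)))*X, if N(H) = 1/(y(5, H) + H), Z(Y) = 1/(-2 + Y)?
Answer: -1596/11 ≈ -145.09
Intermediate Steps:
N(H) = 1/(5 + H)
((-17 - 1*2)*N(Z(4)))*X = ((-17 - 1*2)/(5 + 1/(-2 + 4)))*42 = ((-17 - 2)/(5 + 1/2))*42 = -19/(5 + ½)*42 = -19/11/2*42 = -19*2/11*42 = -38/11*42 = -1596/11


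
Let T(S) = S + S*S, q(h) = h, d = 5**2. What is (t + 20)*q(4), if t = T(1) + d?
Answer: 188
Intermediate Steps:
d = 25
T(S) = S + S**2
t = 27 (t = 1*(1 + 1) + 25 = 1*2 + 25 = 2 + 25 = 27)
(t + 20)*q(4) = (27 + 20)*4 = 47*4 = 188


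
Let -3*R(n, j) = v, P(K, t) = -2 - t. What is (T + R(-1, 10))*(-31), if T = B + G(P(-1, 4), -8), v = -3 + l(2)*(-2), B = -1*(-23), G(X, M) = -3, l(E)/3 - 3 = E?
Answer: -961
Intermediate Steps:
l(E) = 9 + 3*E
B = 23
v = -33 (v = -3 + (9 + 3*2)*(-2) = -3 + (9 + 6)*(-2) = -3 + 15*(-2) = -3 - 30 = -33)
R(n, j) = 11 (R(n, j) = -⅓*(-33) = 11)
T = 20 (T = 23 - 3 = 20)
(T + R(-1, 10))*(-31) = (20 + 11)*(-31) = 31*(-31) = -961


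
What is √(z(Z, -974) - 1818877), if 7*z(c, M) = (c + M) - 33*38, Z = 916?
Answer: I*√89134157/7 ≈ 1348.7*I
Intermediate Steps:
z(c, M) = -1254/7 + M/7 + c/7 (z(c, M) = ((c + M) - 33*38)/7 = ((M + c) - 1254)/7 = (-1254 + M + c)/7 = -1254/7 + M/7 + c/7)
√(z(Z, -974) - 1818877) = √((-1254/7 + (⅐)*(-974) + (⅐)*916) - 1818877) = √((-1254/7 - 974/7 + 916/7) - 1818877) = √(-1312/7 - 1818877) = √(-12733451/7) = I*√89134157/7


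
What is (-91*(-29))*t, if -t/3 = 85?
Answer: -672945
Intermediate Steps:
t = -255 (t = -3*85 = -255)
(-91*(-29))*t = -91*(-29)*(-255) = 2639*(-255) = -672945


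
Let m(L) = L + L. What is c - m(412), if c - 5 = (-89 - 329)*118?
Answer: -50143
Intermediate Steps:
m(L) = 2*L
c = -49319 (c = 5 + (-89 - 329)*118 = 5 - 418*118 = 5 - 49324 = -49319)
c - m(412) = -49319 - 2*412 = -49319 - 1*824 = -49319 - 824 = -50143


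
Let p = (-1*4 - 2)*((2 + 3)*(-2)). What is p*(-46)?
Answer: -2760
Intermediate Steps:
p = 60 (p = (-4 - 2)*(5*(-2)) = -6*(-10) = 60)
p*(-46) = 60*(-46) = -2760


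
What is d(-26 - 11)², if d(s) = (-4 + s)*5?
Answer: 42025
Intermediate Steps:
d(s) = -20 + 5*s
d(-26 - 11)² = (-20 + 5*(-26 - 11))² = (-20 + 5*(-37))² = (-20 - 185)² = (-205)² = 42025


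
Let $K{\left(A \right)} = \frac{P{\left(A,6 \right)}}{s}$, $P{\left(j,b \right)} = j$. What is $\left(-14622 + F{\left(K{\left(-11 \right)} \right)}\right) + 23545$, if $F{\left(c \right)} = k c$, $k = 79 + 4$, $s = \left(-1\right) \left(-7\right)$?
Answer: $\frac{61548}{7} \approx 8792.6$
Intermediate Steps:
$s = 7$
$k = 83$
$K{\left(A \right)} = \frac{A}{7}$
$F{\left(c \right)} = 83 c$
$\left(-14622 + F{\left(K{\left(-11 \right)} \right)}\right) + 23545 = \left(-14622 + 83 \cdot \frac{1}{7} \left(-11\right)\right) + 23545 = \left(-14622 + 83 \left(- \frac{11}{7}\right)\right) + 23545 = \left(-14622 - \frac{913}{7}\right) + 23545 = - \frac{103267}{7} + 23545 = \frac{61548}{7}$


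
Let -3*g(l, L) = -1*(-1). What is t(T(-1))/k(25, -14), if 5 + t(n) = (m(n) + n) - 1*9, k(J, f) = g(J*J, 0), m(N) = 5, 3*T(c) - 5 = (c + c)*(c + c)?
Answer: 18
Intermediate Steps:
T(c) = 5/3 + 4*c**2/3 (T(c) = 5/3 + ((c + c)*(c + c))/3 = 5/3 + ((2*c)*(2*c))/3 = 5/3 + (4*c**2)/3 = 5/3 + 4*c**2/3)
g(l, L) = -1/3 (g(l, L) = -(-1)*(-1)/3 = -1/3*1 = -1/3)
k(J, f) = -1/3
t(n) = -9 + n (t(n) = -5 + ((5 + n) - 1*9) = -5 + ((5 + n) - 9) = -5 + (-4 + n) = -9 + n)
t(T(-1))/k(25, -14) = (-9 + (5/3 + (4/3)*(-1)**2))/(-1/3) = (-9 + (5/3 + (4/3)*1))*(-3) = (-9 + (5/3 + 4/3))*(-3) = (-9 + 3)*(-3) = -6*(-3) = 18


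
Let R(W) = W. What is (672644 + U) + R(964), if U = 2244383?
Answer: 2917991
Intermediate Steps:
(672644 + U) + R(964) = (672644 + 2244383) + 964 = 2917027 + 964 = 2917991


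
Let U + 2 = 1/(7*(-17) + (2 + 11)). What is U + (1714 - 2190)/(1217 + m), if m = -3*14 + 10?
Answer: -302861/125610 ≈ -2.4111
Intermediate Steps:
m = -32 (m = -42 + 10 = -32)
U = -213/106 (U = -2 + 1/(7*(-17) + (2 + 11)) = -2 + 1/(-119 + 13) = -2 + 1/(-106) = -2 - 1/106 = -213/106 ≈ -2.0094)
U + (1714 - 2190)/(1217 + m) = -213/106 + (1714 - 2190)/(1217 - 32) = -213/106 - 476/1185 = -302861/125610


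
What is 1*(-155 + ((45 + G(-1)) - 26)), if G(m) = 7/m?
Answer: -143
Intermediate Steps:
1*(-155 + ((45 + G(-1)) - 26)) = 1*(-155 + ((45 + 7/(-1)) - 26)) = 1*(-155 + ((45 + 7*(-1)) - 26)) = 1*(-155 + ((45 - 7) - 26)) = 1*(-155 + (38 - 26)) = 1*(-155 + 12) = 1*(-143) = -143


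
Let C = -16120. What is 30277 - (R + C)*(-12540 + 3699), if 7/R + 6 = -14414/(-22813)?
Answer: -17450896076483/122464 ≈ -1.4250e+8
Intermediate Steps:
R = -159691/122464 (R = 7/(-6 - 14414/(-22813)) = 7/(-6 - 14414*(-1/22813)) = 7/(-6 + 14414/22813) = 7/(-122464/22813) = 7*(-22813/122464) = -159691/122464 ≈ -1.3040)
30277 - (R + C)*(-12540 + 3699) = 30277 - (-159691/122464 - 16120)*(-12540 + 3699) = 30277 - (-1974279371)*(-8841)/122464 = 30277 - 1*17454603919011/122464 = 30277 - 17454603919011/122464 = -17450896076483/122464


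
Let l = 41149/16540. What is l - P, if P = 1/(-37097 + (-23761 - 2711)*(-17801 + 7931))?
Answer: 10749828236367/4320935121220 ≈ 2.4878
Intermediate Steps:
P = 1/261241543 (P = 1/(-37097 - 26472*(-9870)) = 1/(-37097 + 261278640) = 1/261241543 ≈ 3.8279e-9)
l = 41149/16540 (l = 41149*(1/16540) = 41149/16540 ≈ 2.4878)
l - P = 41149/16540 - 1*1/261241543 = 41149/16540 - 1/261241543 = 10749828236367/4320935121220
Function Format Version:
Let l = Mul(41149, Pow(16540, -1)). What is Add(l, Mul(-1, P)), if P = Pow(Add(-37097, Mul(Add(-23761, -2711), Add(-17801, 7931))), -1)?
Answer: Rational(10749828236367, 4320935121220) ≈ 2.4878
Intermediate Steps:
P = Rational(1, 261241543) (P = Pow(Add(-37097, Mul(-26472, -9870)), -1) = Pow(Add(-37097, 261278640), -1) = Pow(261241543, -1) = Rational(1, 261241543) ≈ 3.8279e-9)
l = Rational(41149, 16540) (l = Mul(41149, Rational(1, 16540)) = Rational(41149, 16540) ≈ 2.4878)
Add(l, Mul(-1, P)) = Add(Rational(41149, 16540), Mul(-1, Rational(1, 261241543))) = Add(Rational(41149, 16540), Rational(-1, 261241543)) = Rational(10749828236367, 4320935121220)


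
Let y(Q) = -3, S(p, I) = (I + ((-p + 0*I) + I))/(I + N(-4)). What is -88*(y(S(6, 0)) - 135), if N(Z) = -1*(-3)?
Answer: 12144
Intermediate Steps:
N(Z) = 3
S(p, I) = (-p + 2*I)/(3 + I) (S(p, I) = (I + ((-p + 0*I) + I))/(I + 3) = (I + ((-p + 0) + I))/(3 + I) = (I + (-p + I))/(3 + I) = (I + (I - p))/(3 + I) = (-p + 2*I)/(3 + I))
-88*(y(S(6, 0)) - 135) = -88*(-3 - 135) = -88*(-138) = 12144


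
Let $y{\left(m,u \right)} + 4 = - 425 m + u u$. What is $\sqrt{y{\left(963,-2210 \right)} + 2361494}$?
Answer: $\sqrt{6836315} \approx 2614.6$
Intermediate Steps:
$y{\left(m,u \right)} = -4 + u^{2} - 425 m$ ($y{\left(m,u \right)} = -4 - \left(425 m - u u\right) = -4 - \left(- u^{2} + 425 m\right) = -4 + u^{2} - 425 m$)
$\sqrt{y{\left(963,-2210 \right)} + 2361494} = \sqrt{\left(-4 + \left(-2210\right)^{2} - 409275\right) + 2361494} = \sqrt{\left(-4 + 4884100 - 409275\right) + 2361494} = \sqrt{4474821 + 2361494} = \sqrt{6836315}$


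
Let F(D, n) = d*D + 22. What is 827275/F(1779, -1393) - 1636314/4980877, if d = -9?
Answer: -4146718044721/79639242353 ≈ -52.069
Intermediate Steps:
F(D, n) = 22 - 9*D (F(D, n) = -9*D + 22 = 22 - 9*D)
827275/F(1779, -1393) - 1636314/4980877 = 827275/(22 - 9*1779) - 1636314/4980877 = 827275/(22 - 16011) - 1636314*1/4980877 = 827275/(-15989) - 1636314/4980877 = 827275*(-1/15989) - 1636314/4980877 = -827275/15989 - 1636314/4980877 = -4146718044721/79639242353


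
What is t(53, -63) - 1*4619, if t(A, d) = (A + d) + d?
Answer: -4692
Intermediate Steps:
t(A, d) = A + 2*d
t(53, -63) - 1*4619 = (53 + 2*(-63)) - 1*4619 = (53 - 126) - 4619 = -73 - 4619 = -4692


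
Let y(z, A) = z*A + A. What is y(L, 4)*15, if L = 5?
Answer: 360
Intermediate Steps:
y(z, A) = A + A*z (y(z, A) = A*z + A = A + A*z)
y(L, 4)*15 = (4*(1 + 5))*15 = (4*6)*15 = 24*15 = 360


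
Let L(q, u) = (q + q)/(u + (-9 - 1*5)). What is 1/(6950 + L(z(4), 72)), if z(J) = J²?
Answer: 29/201566 ≈ 0.00014387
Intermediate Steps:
L(q, u) = 2*q/(-14 + u) (L(q, u) = (2*q)/(u + (-9 - 5)) = (2*q)/(u - 14) = (2*q)/(-14 + u) = 2*q/(-14 + u))
1/(6950 + L(z(4), 72)) = 1/(6950 + 2*4²/(-14 + 72)) = 1/(6950 + 2*16/58) = 1/(6950 + 2*16*(1/58)) = 1/(6950 + 16/29) = 1/(201566/29) = 29/201566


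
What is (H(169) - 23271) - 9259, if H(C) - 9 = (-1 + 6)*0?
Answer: -32521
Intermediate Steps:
H(C) = 9 (H(C) = 9 + (-1 + 6)*0 = 9 + 5*0 = 9 + 0 = 9)
(H(169) - 23271) - 9259 = (9 - 23271) - 9259 = -23262 - 9259 = -32521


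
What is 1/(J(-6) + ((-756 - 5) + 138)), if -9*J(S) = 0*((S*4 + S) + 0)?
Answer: -1/623 ≈ -0.0016051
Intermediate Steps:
J(S) = 0 (J(S) = -0*((S*4 + S) + 0) = -0*((4*S + S) + 0) = -0*(5*S + 0) = -0*5*S = -1/9*0 = 0)
1/(J(-6) + ((-756 - 5) + 138)) = 1/(0 + ((-756 - 5) + 138)) = 1/(0 + (-761 + 138)) = 1/(0 - 623) = 1/(-623) = -1/623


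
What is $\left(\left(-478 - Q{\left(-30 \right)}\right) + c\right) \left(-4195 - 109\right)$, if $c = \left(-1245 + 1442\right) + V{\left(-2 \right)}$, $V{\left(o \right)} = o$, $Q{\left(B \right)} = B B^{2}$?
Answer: $-114989968$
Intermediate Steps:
$Q{\left(B \right)} = B^{3}$
$c = 195$ ($c = \left(-1245 + 1442\right) - 2 = 197 - 2 = 195$)
$\left(\left(-478 - Q{\left(-30 \right)}\right) + c\right) \left(-4195 - 109\right) = \left(\left(-478 - \left(-30\right)^{3}\right) + 195\right) \left(-4195 - 109\right) = \left(\left(-478 - -27000\right) + 195\right) \left(-4304\right) = \left(\left(-478 + 27000\right) + 195\right) \left(-4304\right) = \left(26522 + 195\right) \left(-4304\right) = 26717 \left(-4304\right) = -114989968$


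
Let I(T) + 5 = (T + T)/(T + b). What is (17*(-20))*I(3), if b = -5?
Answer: 2720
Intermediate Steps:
I(T) = -5 + 2*T/(-5 + T) (I(T) = -5 + (T + T)/(T - 5) = -5 + (2*T)/(-5 + T) = -5 + 2*T/(-5 + T))
(17*(-20))*I(3) = (17*(-20))*((25 - 3*3)/(-5 + 3)) = -340*(25 - 9)/(-2) = -(-170)*16 = -340*(-8) = 2720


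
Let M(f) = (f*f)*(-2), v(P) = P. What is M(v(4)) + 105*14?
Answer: 1438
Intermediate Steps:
M(f) = -2*f² (M(f) = f²*(-2) = -2*f²)
M(v(4)) + 105*14 = -2*4² + 105*14 = -2*16 + 1470 = -32 + 1470 = 1438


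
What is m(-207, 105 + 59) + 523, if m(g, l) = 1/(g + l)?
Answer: 22488/43 ≈ 522.98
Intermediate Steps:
m(-207, 105 + 59) + 523 = 1/(-207 + (105 + 59)) + 523 = 1/(-207 + 164) + 523 = 1/(-43) + 523 = -1/43 + 523 = 22488/43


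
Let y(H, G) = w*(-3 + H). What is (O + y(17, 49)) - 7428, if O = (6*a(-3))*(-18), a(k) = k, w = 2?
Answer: -7076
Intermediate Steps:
y(H, G) = -6 + 2*H (y(H, G) = 2*(-3 + H) = -6 + 2*H)
O = 324 (O = (6*(-3))*(-18) = -18*(-18) = 324)
(O + y(17, 49)) - 7428 = (324 + (-6 + 2*17)) - 7428 = (324 + (-6 + 34)) - 7428 = (324 + 28) - 7428 = 352 - 7428 = -7076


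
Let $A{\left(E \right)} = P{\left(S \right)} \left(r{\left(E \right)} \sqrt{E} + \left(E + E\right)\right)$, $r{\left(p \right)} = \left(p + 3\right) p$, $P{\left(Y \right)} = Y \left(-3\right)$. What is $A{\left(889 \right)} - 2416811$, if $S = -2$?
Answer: $-2406143 + 4757928 \sqrt{889} \approx 1.3946 \cdot 10^{8}$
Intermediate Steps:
$P{\left(Y \right)} = - 3 Y$
$r{\left(p \right)} = p \left(3 + p\right)$ ($r{\left(p \right)} = \left(3 + p\right) p = p \left(3 + p\right)$)
$A{\left(E \right)} = 12 E + 6 E^{\frac{3}{2}} \left(3 + E\right)$ ($A{\left(E \right)} = \left(-3\right) \left(-2\right) \left(E \left(3 + E\right) \sqrt{E} + \left(E + E\right)\right) = 6 \left(E^{\frac{3}{2}} \left(3 + E\right) + 2 E\right) = 6 \left(2 E + E^{\frac{3}{2}} \left(3 + E\right)\right) = 12 E + 6 E^{\frac{3}{2}} \left(3 + E\right)$)
$A{\left(889 \right)} - 2416811 = \left(12 \cdot 889 + 6 \cdot 889^{\frac{3}{2}} \left(3 + 889\right)\right) - 2416811 = \left(10668 + 6 \cdot 889 \sqrt{889} \cdot 892\right) - 2416811 = \left(10668 + 4757928 \sqrt{889}\right) - 2416811 = -2406143 + 4757928 \sqrt{889}$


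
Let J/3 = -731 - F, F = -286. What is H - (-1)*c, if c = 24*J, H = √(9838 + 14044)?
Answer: -32040 + √23882 ≈ -31885.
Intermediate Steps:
J = -1335 (J = 3*(-731 - 1*(-286)) = 3*(-731 + 286) = 3*(-445) = -1335)
H = √23882 ≈ 154.54
c = -32040 (c = 24*(-1335) = -32040)
H - (-1)*c = √23882 - (-1)*(-32040) = √23882 - 1*32040 = √23882 - 32040 = -32040 + √23882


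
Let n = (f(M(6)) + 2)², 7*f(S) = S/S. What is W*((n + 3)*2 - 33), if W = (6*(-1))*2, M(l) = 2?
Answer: 10476/49 ≈ 213.80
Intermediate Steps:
f(S) = ⅐ (f(S) = (S/S)/7 = (⅐)*1 = ⅐)
W = -12 (W = -6*2 = -12)
n = 225/49 (n = (⅐ + 2)² = (15/7)² = 225/49 ≈ 4.5918)
W*((n + 3)*2 - 33) = -12*((225/49 + 3)*2 - 33) = -12*((372/49)*2 - 33) = -12*(744/49 - 33) = -12*(-873/49) = 10476/49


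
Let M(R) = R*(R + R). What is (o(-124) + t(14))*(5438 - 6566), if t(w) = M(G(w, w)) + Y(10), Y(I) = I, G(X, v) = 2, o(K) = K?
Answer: 119568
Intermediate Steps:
M(R) = 2*R**2 (M(R) = R*(2*R) = 2*R**2)
t(w) = 18 (t(w) = 2*2**2 + 10 = 2*4 + 10 = 8 + 10 = 18)
(o(-124) + t(14))*(5438 - 6566) = (-124 + 18)*(5438 - 6566) = -106*(-1128) = 119568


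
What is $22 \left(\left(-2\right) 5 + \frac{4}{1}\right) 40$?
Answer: $-5280$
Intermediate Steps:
$22 \left(\left(-2\right) 5 + \frac{4}{1}\right) 40 = 22 \left(-10 + 4 \cdot 1\right) 40 = 22 \left(-10 + 4\right) 40 = 22 \left(-6\right) 40 = \left(-132\right) 40 = -5280$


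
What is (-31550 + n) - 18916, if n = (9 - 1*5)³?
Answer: -50402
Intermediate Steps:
n = 64 (n = (9 - 5)³ = 4³ = 64)
(-31550 + n) - 18916 = (-31550 + 64) - 18916 = -31486 - 18916 = -50402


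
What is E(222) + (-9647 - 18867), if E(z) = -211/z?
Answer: -6330319/222 ≈ -28515.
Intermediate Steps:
E(222) + (-9647 - 18867) = -211/222 + (-9647 - 18867) = -211*1/222 - 28514 = -211/222 - 28514 = -6330319/222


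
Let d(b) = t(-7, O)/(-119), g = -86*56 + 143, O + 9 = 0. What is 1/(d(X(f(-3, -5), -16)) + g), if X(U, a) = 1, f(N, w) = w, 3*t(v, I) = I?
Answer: -119/556084 ≈ -0.00021400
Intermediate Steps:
O = -9 (O = -9 + 0 = -9)
t(v, I) = I/3
g = -4673 (g = -4816 + 143 = -4673)
d(b) = 3/119 (d(b) = ((⅓)*(-9))/(-119) = -3*(-1/119) = 3/119)
1/(d(X(f(-3, -5), -16)) + g) = 1/(3/119 - 4673) = 1/(-556084/119) = -119/556084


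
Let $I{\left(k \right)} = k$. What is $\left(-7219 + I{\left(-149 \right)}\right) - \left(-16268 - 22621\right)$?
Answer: $31521$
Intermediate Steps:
$\left(-7219 + I{\left(-149 \right)}\right) - \left(-16268 - 22621\right) = \left(-7219 - 149\right) - \left(-16268 - 22621\right) = -7368 - \left(-16268 - 22621\right) = -7368 - -38889 = -7368 + 38889 = 31521$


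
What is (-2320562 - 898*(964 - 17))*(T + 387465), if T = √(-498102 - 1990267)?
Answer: -1228639116120 - 3170968*I*√2488369 ≈ -1.2286e+12 - 5.0021e+9*I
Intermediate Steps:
T = I*√2488369 (T = √(-2488369) = I*√2488369 ≈ 1577.5*I)
(-2320562 - 898*(964 - 17))*(T + 387465) = (-2320562 - 898*(964 - 17))*(I*√2488369 + 387465) = (-2320562 - 898*947)*(387465 + I*√2488369) = (-2320562 - 850406)*(387465 + I*√2488369) = -3170968*(387465 + I*√2488369) = -1228639116120 - 3170968*I*√2488369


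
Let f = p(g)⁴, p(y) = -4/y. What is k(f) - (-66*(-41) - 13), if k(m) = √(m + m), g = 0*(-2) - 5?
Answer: -2693 + 16*√2/25 ≈ -2692.1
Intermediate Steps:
g = -5 (g = 0 - 5 = -5)
f = 256/625 (f = (-4/(-5))⁴ = (-4*(-⅕))⁴ = (⅘)⁴ = 256/625 ≈ 0.40960)
k(m) = √2*√m (k(m) = √(2*m) = √2*√m)
k(f) - (-66*(-41) - 13) = √2*√(256/625) - (-66*(-41) - 13) = √2*(16/25) - (2706 - 13) = 16*√2/25 - 1*2693 = 16*√2/25 - 2693 = -2693 + 16*√2/25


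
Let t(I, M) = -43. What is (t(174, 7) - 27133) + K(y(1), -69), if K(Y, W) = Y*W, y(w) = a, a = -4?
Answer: -26900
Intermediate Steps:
y(w) = -4
K(Y, W) = W*Y
(t(174, 7) - 27133) + K(y(1), -69) = (-43 - 27133) - 69*(-4) = -27176 + 276 = -26900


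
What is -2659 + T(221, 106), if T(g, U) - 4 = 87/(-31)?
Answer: -82392/31 ≈ -2657.8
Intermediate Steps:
T(g, U) = 37/31 (T(g, U) = 4 + 87/(-31) = 4 + 87*(-1/31) = 4 - 87/31 = 37/31)
-2659 + T(221, 106) = -2659 + 37/31 = -82392/31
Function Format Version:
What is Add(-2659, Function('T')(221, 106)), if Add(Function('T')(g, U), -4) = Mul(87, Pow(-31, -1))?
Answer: Rational(-82392, 31) ≈ -2657.8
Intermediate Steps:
Function('T')(g, U) = Rational(37, 31) (Function('T')(g, U) = Add(4, Mul(87, Pow(-31, -1))) = Add(4, Mul(87, Rational(-1, 31))) = Add(4, Rational(-87, 31)) = Rational(37, 31))
Add(-2659, Function('T')(221, 106)) = Add(-2659, Rational(37, 31)) = Rational(-82392, 31)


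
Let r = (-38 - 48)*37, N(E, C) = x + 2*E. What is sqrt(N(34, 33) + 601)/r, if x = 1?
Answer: -sqrt(670)/3182 ≈ -0.0081346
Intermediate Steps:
N(E, C) = 1 + 2*E
r = -3182 (r = -86*37 = -3182)
sqrt(N(34, 33) + 601)/r = sqrt((1 + 2*34) + 601)/(-3182) = sqrt((1 + 68) + 601)*(-1/3182) = sqrt(69 + 601)*(-1/3182) = sqrt(670)*(-1/3182) = -sqrt(670)/3182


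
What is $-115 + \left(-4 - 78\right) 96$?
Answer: $-7987$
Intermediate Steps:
$-115 + \left(-4 - 78\right) 96 = -115 - 7872 = -7987$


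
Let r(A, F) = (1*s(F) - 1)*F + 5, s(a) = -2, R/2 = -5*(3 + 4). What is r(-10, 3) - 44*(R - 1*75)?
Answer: 6376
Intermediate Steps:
R = -70 (R = 2*(-5*(3 + 4)) = 2*(-5*7) = 2*(-35) = -70)
r(A, F) = 5 - 3*F (r(A, F) = (1*(-2) - 1)*F + 5 = (-2 - 1)*F + 5 = -3*F + 5 = 5 - 3*F)
r(-10, 3) - 44*(R - 1*75) = (5 - 3*3) - 44*(-70 - 1*75) = (5 - 9) - 44*(-70 - 75) = -4 - 44*(-145) = -4 + 6380 = 6376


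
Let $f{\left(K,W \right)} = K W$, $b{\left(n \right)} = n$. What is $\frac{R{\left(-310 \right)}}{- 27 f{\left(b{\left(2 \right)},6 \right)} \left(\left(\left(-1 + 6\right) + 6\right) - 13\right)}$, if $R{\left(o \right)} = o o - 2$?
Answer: $\frac{48049}{324} \approx 148.3$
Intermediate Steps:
$R{\left(o \right)} = -2 + o^{2}$ ($R{\left(o \right)} = o^{2} - 2 = -2 + o^{2}$)
$\frac{R{\left(-310 \right)}}{- 27 f{\left(b{\left(2 \right)},6 \right)} \left(\left(\left(-1 + 6\right) + 6\right) - 13\right)} = \frac{-2 + \left(-310\right)^{2}}{- 27 \cdot 2 \cdot 6 \left(\left(\left(-1 + 6\right) + 6\right) - 13\right)} = \frac{-2 + 96100}{\left(-27\right) 12 \left(\left(5 + 6\right) - 13\right)} = \frac{96098}{\left(-324\right) \left(11 - 13\right)} = \frac{96098}{\left(-324\right) \left(-2\right)} = \frac{96098}{648} = 96098 \cdot \frac{1}{648} = \frac{48049}{324}$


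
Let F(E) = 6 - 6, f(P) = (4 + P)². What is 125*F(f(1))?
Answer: 0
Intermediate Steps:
F(E) = 0
125*F(f(1)) = 125*0 = 0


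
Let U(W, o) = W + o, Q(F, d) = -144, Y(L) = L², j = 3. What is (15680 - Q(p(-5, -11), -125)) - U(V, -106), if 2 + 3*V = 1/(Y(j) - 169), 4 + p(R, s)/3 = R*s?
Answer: 2548907/160 ≈ 15931.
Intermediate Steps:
p(R, s) = -12 + 3*R*s (p(R, s) = -12 + 3*(R*s) = -12 + 3*R*s)
V = -107/160 (V = -⅔ + 1/(3*(3² - 169)) = -⅔ + 1/(3*(9 - 169)) = -⅔ + (⅓)/(-160) = -⅔ + (⅓)*(-1/160) = -⅔ - 1/480 = -107/160 ≈ -0.66875)
(15680 - Q(p(-5, -11), -125)) - U(V, -106) = (15680 - 1*(-144)) - (-107/160 - 106) = (15680 + 144) - 1*(-17067/160) = 15824 + 17067/160 = 2548907/160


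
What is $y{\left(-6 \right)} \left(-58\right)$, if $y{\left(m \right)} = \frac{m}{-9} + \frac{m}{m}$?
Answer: $- \frac{290}{3} \approx -96.667$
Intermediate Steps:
$y{\left(m \right)} = 1 - \frac{m}{9}$ ($y{\left(m \right)} = m \left(- \frac{1}{9}\right) + 1 = - \frac{m}{9} + 1 = 1 - \frac{m}{9}$)
$y{\left(-6 \right)} \left(-58\right) = \left(1 - - \frac{2}{3}\right) \left(-58\right) = \left(1 + \frac{2}{3}\right) \left(-58\right) = \frac{5}{3} \left(-58\right) = - \frac{290}{3}$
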